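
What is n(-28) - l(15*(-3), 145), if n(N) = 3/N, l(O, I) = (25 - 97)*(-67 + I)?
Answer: 157245/28 ≈ 5615.9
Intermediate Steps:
l(O, I) = 4824 - 72*I (l(O, I) = -72*(-67 + I) = 4824 - 72*I)
n(-28) - l(15*(-3), 145) = 3/(-28) - (4824 - 72*145) = 3*(-1/28) - (4824 - 10440) = -3/28 - 1*(-5616) = -3/28 + 5616 = 157245/28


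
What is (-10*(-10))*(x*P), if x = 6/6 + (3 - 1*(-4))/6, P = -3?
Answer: -650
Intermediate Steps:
x = 13/6 (x = 6*(⅙) + (3 + 4)*(⅙) = 1 + 7*(⅙) = 1 + 7/6 = 13/6 ≈ 2.1667)
(-10*(-10))*(x*P) = (-10*(-10))*((13/6)*(-3)) = 100*(-13/2) = -650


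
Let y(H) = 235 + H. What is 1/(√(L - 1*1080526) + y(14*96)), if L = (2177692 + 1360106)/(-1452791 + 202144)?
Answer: 1974771613/4469524515047 - 2*I*√422518625664840910/4469524515047 ≈ 0.00044183 - 0.00029087*I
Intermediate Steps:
L = -3537798/1250647 (L = 3537798/(-1250647) = 3537798*(-1/1250647) = -3537798/1250647 ≈ -2.8288)
1/(√(L - 1*1080526) + y(14*96)) = 1/(√(-3537798/1250647 - 1*1080526) + (235 + 14*96)) = 1/(√(-3537798/1250647 - 1080526) + (235 + 1344)) = 1/(√(-1351360138120/1250647) + 1579) = 1/(2*I*√422518625664840910/1250647 + 1579) = 1/(1579 + 2*I*√422518625664840910/1250647)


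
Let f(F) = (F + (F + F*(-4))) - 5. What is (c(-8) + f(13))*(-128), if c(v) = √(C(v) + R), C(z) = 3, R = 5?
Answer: 3968 - 256*√2 ≈ 3606.0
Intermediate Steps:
f(F) = -5 - 2*F (f(F) = (F + (F - 4*F)) - 5 = (F - 3*F) - 5 = -2*F - 5 = -5 - 2*F)
c(v) = 2*√2 (c(v) = √(3 + 5) = √8 = 2*√2)
(c(-8) + f(13))*(-128) = (2*√2 + (-5 - 2*13))*(-128) = (2*√2 + (-5 - 26))*(-128) = (2*√2 - 31)*(-128) = (-31 + 2*√2)*(-128) = 3968 - 256*√2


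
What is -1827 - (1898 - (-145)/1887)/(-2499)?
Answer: -8611843280/4715613 ≈ -1826.2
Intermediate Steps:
-1827 - (1898 - (-145)/1887)/(-2499) = -1827 - (1898 - (-145)/1887)*(-1)/2499 = -1827 - (1898 - 1*(-145/1887))*(-1)/2499 = -1827 - (1898 + 145/1887)*(-1)/2499 = -1827 - 3581671*(-1)/(1887*2499) = -1827 - 1*(-3581671/4715613) = -1827 + 3581671/4715613 = -8611843280/4715613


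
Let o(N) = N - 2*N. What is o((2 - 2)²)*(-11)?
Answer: 0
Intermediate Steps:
o(N) = -N
o((2 - 2)²)*(-11) = -(2 - 2)²*(-11) = -1*0²*(-11) = -1*0*(-11) = 0*(-11) = 0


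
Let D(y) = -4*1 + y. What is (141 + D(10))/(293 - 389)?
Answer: -49/32 ≈ -1.5313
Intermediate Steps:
D(y) = -4 + y
(141 + D(10))/(293 - 389) = (141 + (-4 + 10))/(293 - 389) = (141 + 6)/(-96) = 147*(-1/96) = -49/32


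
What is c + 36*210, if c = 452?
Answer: 8012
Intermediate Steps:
c + 36*210 = 452 + 36*210 = 452 + 7560 = 8012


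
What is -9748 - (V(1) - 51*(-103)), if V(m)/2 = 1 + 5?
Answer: -15013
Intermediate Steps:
V(m) = 12 (V(m) = 2*(1 + 5) = 2*6 = 12)
-9748 - (V(1) - 51*(-103)) = -9748 - (12 - 51*(-103)) = -9748 - (12 + 5253) = -9748 - 1*5265 = -9748 - 5265 = -15013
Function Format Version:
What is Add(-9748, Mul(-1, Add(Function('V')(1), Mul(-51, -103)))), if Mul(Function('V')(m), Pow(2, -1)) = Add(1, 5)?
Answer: -15013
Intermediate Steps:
Function('V')(m) = 12 (Function('V')(m) = Mul(2, Add(1, 5)) = Mul(2, 6) = 12)
Add(-9748, Mul(-1, Add(Function('V')(1), Mul(-51, -103)))) = Add(-9748, Mul(-1, Add(12, Mul(-51, -103)))) = Add(-9748, Mul(-1, Add(12, 5253))) = Add(-9748, Mul(-1, 5265)) = Add(-9748, -5265) = -15013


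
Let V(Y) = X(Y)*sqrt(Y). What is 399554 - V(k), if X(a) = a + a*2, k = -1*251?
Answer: 399554 + 753*I*sqrt(251) ≈ 3.9955e+5 + 11930.0*I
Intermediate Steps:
k = -251
X(a) = 3*a (X(a) = a + 2*a = 3*a)
V(Y) = 3*Y**(3/2) (V(Y) = (3*Y)*sqrt(Y) = 3*Y**(3/2))
399554 - V(k) = 399554 - 3*(-251)**(3/2) = 399554 - 3*(-251*I*sqrt(251)) = 399554 - (-753)*I*sqrt(251) = 399554 + 753*I*sqrt(251)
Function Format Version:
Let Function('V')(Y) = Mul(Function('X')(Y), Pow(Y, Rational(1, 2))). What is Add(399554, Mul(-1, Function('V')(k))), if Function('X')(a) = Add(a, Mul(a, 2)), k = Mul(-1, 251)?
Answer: Add(399554, Mul(753, I, Pow(251, Rational(1, 2)))) ≈ Add(3.9955e+5, Mul(11930., I))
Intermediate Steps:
k = -251
Function('X')(a) = Mul(3, a) (Function('X')(a) = Add(a, Mul(2, a)) = Mul(3, a))
Function('V')(Y) = Mul(3, Pow(Y, Rational(3, 2))) (Function('V')(Y) = Mul(Mul(3, Y), Pow(Y, Rational(1, 2))) = Mul(3, Pow(Y, Rational(3, 2))))
Add(399554, Mul(-1, Function('V')(k))) = Add(399554, Mul(-1, Mul(3, Pow(-251, Rational(3, 2))))) = Add(399554, Mul(-1, Mul(3, Mul(-251, I, Pow(251, Rational(1, 2)))))) = Add(399554, Mul(-1, Mul(-753, I, Pow(251, Rational(1, 2))))) = Add(399554, Mul(753, I, Pow(251, Rational(1, 2))))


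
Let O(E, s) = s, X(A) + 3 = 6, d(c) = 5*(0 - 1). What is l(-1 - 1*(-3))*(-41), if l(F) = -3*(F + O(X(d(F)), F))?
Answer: 492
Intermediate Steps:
d(c) = -5 (d(c) = 5*(-1) = -5)
X(A) = 3 (X(A) = -3 + 6 = 3)
l(F) = -6*F (l(F) = -3*(F + F) = -6*F)
l(-1 - 1*(-3))*(-41) = -6*(-1 - 1*(-3))*(-41) = -6*(-1 + 3)*(-41) = -6*2*(-41) = -12*(-41) = 492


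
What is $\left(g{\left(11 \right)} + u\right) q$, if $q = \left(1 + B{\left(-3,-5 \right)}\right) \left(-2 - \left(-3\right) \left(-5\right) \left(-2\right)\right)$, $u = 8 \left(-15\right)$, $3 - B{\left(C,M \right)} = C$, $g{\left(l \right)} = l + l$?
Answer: $-19208$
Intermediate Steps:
$g{\left(l \right)} = 2 l$
$B{\left(C,M \right)} = 3 - C$
$u = -120$
$q = 196$ ($q = \left(1 + \left(3 - -3\right)\right) \left(-2 - \left(-3\right) \left(-5\right) \left(-2\right)\right) = \left(1 + \left(3 + 3\right)\right) \left(-2 - 15 \left(-2\right)\right) = \left(1 + 6\right) \left(-2 - -30\right) = 7 \left(-2 + 30\right) = 7 \cdot 28 = 196$)
$\left(g{\left(11 \right)} + u\right) q = \left(2 \cdot 11 - 120\right) 196 = \left(22 - 120\right) 196 = \left(-98\right) 196 = -19208$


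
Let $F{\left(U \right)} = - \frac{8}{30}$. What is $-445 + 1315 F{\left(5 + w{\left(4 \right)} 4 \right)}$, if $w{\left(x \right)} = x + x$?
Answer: $- \frac{2387}{3} \approx -795.67$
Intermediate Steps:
$w{\left(x \right)} = 2 x$
$F{\left(U \right)} = - \frac{4}{15}$ ($F{\left(U \right)} = \left(-8\right) \frac{1}{30} = - \frac{4}{15}$)
$-445 + 1315 F{\left(5 + w{\left(4 \right)} 4 \right)} = -445 + 1315 \left(- \frac{4}{15}\right) = -445 - \frac{1052}{3} = - \frac{2387}{3}$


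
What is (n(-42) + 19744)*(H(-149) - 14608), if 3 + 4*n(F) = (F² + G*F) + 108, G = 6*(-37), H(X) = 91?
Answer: -1308983373/4 ≈ -3.2725e+8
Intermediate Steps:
G = -222
n(F) = 105/4 - 111*F/2 + F²/4 (n(F) = -¾ + ((F² - 222*F) + 108)/4 = -¾ + (108 + F² - 222*F)/4 = -¾ + (27 - 111*F/2 + F²/4) = 105/4 - 111*F/2 + F²/4)
(n(-42) + 19744)*(H(-149) - 14608) = ((105/4 - 111/2*(-42) + (¼)*(-42)²) + 19744)*(91 - 14608) = ((105/4 + 2331 + (¼)*1764) + 19744)*(-14517) = ((105/4 + 2331 + 441) + 19744)*(-14517) = (11193/4 + 19744)*(-14517) = (90169/4)*(-14517) = -1308983373/4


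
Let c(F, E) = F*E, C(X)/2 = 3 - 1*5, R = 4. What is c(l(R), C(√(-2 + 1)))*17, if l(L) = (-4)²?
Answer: -1088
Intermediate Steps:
l(L) = 16
C(X) = -4 (C(X) = 2*(3 - 1*5) = 2*(3 - 5) = 2*(-2) = -4)
c(F, E) = E*F
c(l(R), C(√(-2 + 1)))*17 = -4*16*17 = -64*17 = -1088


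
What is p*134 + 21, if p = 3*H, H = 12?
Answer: 4845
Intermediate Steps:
p = 36 (p = 3*12 = 36)
p*134 + 21 = 36*134 + 21 = 4824 + 21 = 4845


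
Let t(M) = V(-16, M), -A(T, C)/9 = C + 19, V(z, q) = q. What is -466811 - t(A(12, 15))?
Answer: -466505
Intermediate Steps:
A(T, C) = -171 - 9*C (A(T, C) = -9*(C + 19) = -9*(19 + C) = -171 - 9*C)
t(M) = M
-466811 - t(A(12, 15)) = -466811 - (-171 - 9*15) = -466811 - (-171 - 135) = -466811 - 1*(-306) = -466811 + 306 = -466505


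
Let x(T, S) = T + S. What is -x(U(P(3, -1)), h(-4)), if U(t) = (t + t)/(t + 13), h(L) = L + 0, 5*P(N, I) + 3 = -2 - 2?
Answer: 123/29 ≈ 4.2414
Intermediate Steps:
P(N, I) = -7/5 (P(N, I) = -3/5 + (-2 - 2)/5 = -3/5 + (1/5)*(-4) = -3/5 - 4/5 = -7/5)
h(L) = L
U(t) = 2*t/(13 + t) (U(t) = (2*t)/(13 + t) = 2*t/(13 + t))
x(T, S) = S + T
-x(U(P(3, -1)), h(-4)) = -(-4 + 2*(-7/5)/(13 - 7/5)) = -(-4 + 2*(-7/5)/(58/5)) = -(-4 + 2*(-7/5)*(5/58)) = -(-4 - 7/29) = -1*(-123/29) = 123/29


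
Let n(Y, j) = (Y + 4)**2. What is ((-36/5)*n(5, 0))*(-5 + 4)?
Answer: 2916/5 ≈ 583.20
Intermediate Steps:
n(Y, j) = (4 + Y)**2
((-36/5)*n(5, 0))*(-5 + 4) = ((-36/5)*(4 + 5)**2)*(-5 + 4) = (-36*1/5*9**2)*(-1) = -36/5*81*(-1) = -2916/5*(-1) = 2916/5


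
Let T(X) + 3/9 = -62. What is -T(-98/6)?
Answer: 187/3 ≈ 62.333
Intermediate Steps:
T(X) = -187/3 (T(X) = -⅓ - 62 = -187/3)
-T(-98/6) = -1*(-187/3) = 187/3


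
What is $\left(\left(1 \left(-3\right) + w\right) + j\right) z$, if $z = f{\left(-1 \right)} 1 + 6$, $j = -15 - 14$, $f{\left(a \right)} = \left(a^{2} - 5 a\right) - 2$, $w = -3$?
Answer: $-350$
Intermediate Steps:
$f{\left(a \right)} = -2 + a^{2} - 5 a$
$j = -29$ ($j = -15 - 14 = -29$)
$z = 10$ ($z = \left(-2 + \left(-1\right)^{2} - -5\right) 1 + 6 = \left(-2 + 1 + 5\right) 1 + 6 = 4 \cdot 1 + 6 = 4 + 6 = 10$)
$\left(\left(1 \left(-3\right) + w\right) + j\right) z = \left(\left(1 \left(-3\right) - 3\right) - 29\right) 10 = \left(\left(-3 - 3\right) - 29\right) 10 = \left(-6 - 29\right) 10 = \left(-35\right) 10 = -350$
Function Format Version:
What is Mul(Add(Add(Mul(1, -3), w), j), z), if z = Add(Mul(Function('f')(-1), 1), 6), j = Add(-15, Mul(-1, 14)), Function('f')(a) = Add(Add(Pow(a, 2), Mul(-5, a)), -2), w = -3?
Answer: -350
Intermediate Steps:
Function('f')(a) = Add(-2, Pow(a, 2), Mul(-5, a))
j = -29 (j = Add(-15, -14) = -29)
z = 10 (z = Add(Mul(Add(-2, Pow(-1, 2), Mul(-5, -1)), 1), 6) = Add(Mul(Add(-2, 1, 5), 1), 6) = Add(Mul(4, 1), 6) = Add(4, 6) = 10)
Mul(Add(Add(Mul(1, -3), w), j), z) = Mul(Add(Add(Mul(1, -3), -3), -29), 10) = Mul(Add(Add(-3, -3), -29), 10) = Mul(Add(-6, -29), 10) = Mul(-35, 10) = -350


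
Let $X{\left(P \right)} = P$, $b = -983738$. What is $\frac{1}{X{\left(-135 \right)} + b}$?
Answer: $- \frac{1}{983873} \approx -1.0164 \cdot 10^{-6}$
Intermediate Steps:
$\frac{1}{X{\left(-135 \right)} + b} = \frac{1}{-135 - 983738} = \frac{1}{-983873} = - \frac{1}{983873}$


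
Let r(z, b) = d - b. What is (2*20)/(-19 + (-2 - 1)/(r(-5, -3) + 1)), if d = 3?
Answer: -35/17 ≈ -2.0588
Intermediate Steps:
r(z, b) = 3 - b
(2*20)/(-19 + (-2 - 1)/(r(-5, -3) + 1)) = (2*20)/(-19 + (-2 - 1)/((3 - 1*(-3)) + 1)) = 40/(-19 - 3/((3 + 3) + 1)) = 40/(-19 - 3/(6 + 1)) = 40/(-19 - 3/7) = 40/(-136/7) = 40*(-7/136) = -35/17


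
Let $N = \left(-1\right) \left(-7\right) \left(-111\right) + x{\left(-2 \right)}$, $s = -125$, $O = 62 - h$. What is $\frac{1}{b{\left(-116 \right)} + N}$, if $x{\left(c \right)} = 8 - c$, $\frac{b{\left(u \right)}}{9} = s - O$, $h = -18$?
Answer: $- \frac{1}{2612} \approx -0.00038285$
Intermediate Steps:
$O = 80$ ($O = 62 - -18 = 62 + 18 = 80$)
$b{\left(u \right)} = -1845$ ($b{\left(u \right)} = 9 \left(-125 - 80\right) = 9 \left(-205\right) = -1845$)
$N = -767$ ($N = \left(-1\right) \left(-7\right) \left(-111\right) + \left(8 - -2\right) = 7 \left(-111\right) + \left(8 + 2\right) = -777 + 10 = -767$)
$\frac{1}{b{\left(-116 \right)} + N} = \frac{1}{-1845 - 767} = \frac{1}{-2612} = - \frac{1}{2612}$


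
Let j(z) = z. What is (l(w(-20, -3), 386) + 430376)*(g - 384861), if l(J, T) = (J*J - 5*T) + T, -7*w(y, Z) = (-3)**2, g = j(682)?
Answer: -8072695315971/49 ≈ -1.6475e+11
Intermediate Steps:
g = 682
w(y, Z) = -9/7 (w(y, Z) = -1/7*(-3)**2 = -1/7*9 = -9/7)
l(J, T) = J**2 - 4*T (l(J, T) = (J**2 - 5*T) + T = J**2 - 4*T)
(l(w(-20, -3), 386) + 430376)*(g - 384861) = (((-9/7)**2 - 4*386) + 430376)*(682 - 384861) = ((81/49 - 1544) + 430376)*(-384179) = (-75575/49 + 430376)*(-384179) = (21012849/49)*(-384179) = -8072695315971/49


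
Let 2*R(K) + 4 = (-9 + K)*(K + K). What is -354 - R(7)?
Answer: -338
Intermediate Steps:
R(K) = -2 + K*(-9 + K) (R(K) = -2 + ((-9 + K)*(K + K))/2 = -2 + ((-9 + K)*(2*K))/2 = -2 + (2*K*(-9 + K))/2 = -2 + K*(-9 + K))
-354 - R(7) = -354 - (-2 + 7² - 9*7) = -354 - (-2 + 49 - 63) = -354 - 1*(-16) = -354 + 16 = -338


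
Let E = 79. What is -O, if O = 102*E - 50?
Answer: -8008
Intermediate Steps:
O = 8008 (O = 102*79 - 50 = 8058 - 50 = 8008)
-O = -1*8008 = -8008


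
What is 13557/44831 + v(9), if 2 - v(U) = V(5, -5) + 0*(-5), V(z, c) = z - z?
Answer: 103219/44831 ≈ 2.3024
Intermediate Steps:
V(z, c) = 0
v(U) = 2 (v(U) = 2 - (0 + 0*(-5)) = 2 - (0 + 0) = 2 - 1*0 = 2 + 0 = 2)
13557/44831 + v(9) = 13557/44831 + 2 = 103219/44831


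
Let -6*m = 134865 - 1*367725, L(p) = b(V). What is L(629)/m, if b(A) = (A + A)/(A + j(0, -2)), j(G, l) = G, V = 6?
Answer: 1/19405 ≈ 5.1533e-5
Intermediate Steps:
b(A) = 2 (b(A) = (A + A)/(A + 0) = (2*A)/A = 2)
L(p) = 2
m = 38810 (m = -(134865 - 1*367725)/6 = -(134865 - 367725)/6 = -⅙*(-232860) = 38810)
L(629)/m = 2/38810 = 2*(1/38810) = 1/19405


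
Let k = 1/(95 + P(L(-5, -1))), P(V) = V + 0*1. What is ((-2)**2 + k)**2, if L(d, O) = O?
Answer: 142129/8836 ≈ 16.085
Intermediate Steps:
P(V) = V (P(V) = V + 0 = V)
k = 1/94 (k = 1/(95 - 1) = 1/94 ≈ 0.010638)
((-2)**2 + k)**2 = ((-2)**2 + 1/94)**2 = (4 + 1/94)**2 = (377/94)**2 = 142129/8836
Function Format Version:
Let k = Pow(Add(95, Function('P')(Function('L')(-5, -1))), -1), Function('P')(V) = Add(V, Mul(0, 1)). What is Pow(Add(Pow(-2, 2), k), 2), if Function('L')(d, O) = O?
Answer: Rational(142129, 8836) ≈ 16.085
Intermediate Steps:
Function('P')(V) = V (Function('P')(V) = Add(V, 0) = V)
k = Rational(1, 94) (k = Pow(Add(95, -1), -1) = Pow(94, -1) = Rational(1, 94) ≈ 0.010638)
Pow(Add(Pow(-2, 2), k), 2) = Pow(Add(Pow(-2, 2), Rational(1, 94)), 2) = Pow(Add(4, Rational(1, 94)), 2) = Pow(Rational(377, 94), 2) = Rational(142129, 8836)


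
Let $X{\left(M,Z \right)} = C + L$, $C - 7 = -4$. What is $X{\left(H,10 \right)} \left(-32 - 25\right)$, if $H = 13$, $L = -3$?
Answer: $0$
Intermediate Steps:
$C = 3$ ($C = 7 - 4 = 3$)
$X{\left(M,Z \right)} = 0$ ($X{\left(M,Z \right)} = 3 - 3 = 0$)
$X{\left(H,10 \right)} \left(-32 - 25\right) = 0 \left(-32 - 25\right) = 0 \left(-57\right) = 0$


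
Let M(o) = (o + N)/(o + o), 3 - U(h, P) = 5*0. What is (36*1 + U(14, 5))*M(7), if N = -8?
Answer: -39/14 ≈ -2.7857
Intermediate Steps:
U(h, P) = 3 (U(h, P) = 3 - 5*0 = 3 - 1*0 = 3 + 0 = 3)
M(o) = (-8 + o)/(2*o) (M(o) = (o - 8)/(o + o) = (-8 + o)/((2*o)) = (-8 + o)*(1/(2*o)) = (-8 + o)/(2*o))
(36*1 + U(14, 5))*M(7) = (36*1 + 3)*((½)*(-8 + 7)/7) = (36 + 3)*((½)*(⅐)*(-1)) = 39*(-1/14) = -39/14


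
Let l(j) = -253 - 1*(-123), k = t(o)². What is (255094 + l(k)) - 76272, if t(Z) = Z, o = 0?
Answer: 178692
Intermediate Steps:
k = 0 (k = 0² = 0)
l(j) = -130 (l(j) = -253 + 123 = -130)
(255094 + l(k)) - 76272 = (255094 - 130) - 76272 = 254964 - 76272 = 178692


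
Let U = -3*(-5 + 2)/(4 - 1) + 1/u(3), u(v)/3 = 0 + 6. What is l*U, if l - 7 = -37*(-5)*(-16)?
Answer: -162415/18 ≈ -9023.1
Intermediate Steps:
u(v) = 18 (u(v) = 3*(0 + 6) = 3*6 = 18)
l = -2953 (l = 7 - 37*(-5)*(-16) = 7 + 185*(-16) = 7 - 2960 = -2953)
U = 55/18 (U = -3*(-5 + 2)/(4 - 1) + 1/18 = -3/(3/(-3)) + 1*(1/18) = -3/(3*(-⅓)) + 1/18 = -3/(-1) + 1/18 = -3*(-1) + 1/18 = 3 + 1/18 = 55/18 ≈ 3.0556)
l*U = -2953*55/18 = -162415/18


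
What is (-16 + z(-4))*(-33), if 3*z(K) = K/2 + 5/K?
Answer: 2255/4 ≈ 563.75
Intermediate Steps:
z(K) = K/6 + 5/(3*K) (z(K) = (K/2 + 5/K)/3 = K/6 + 5/(3*K))
(-16 + z(-4))*(-33) = (-16 + (1/6)*(10 + (-4)**2)/(-4))*(-33) = (-16 + (1/6)*(-1/4)*(10 + 16))*(-33) = (-16 + (1/6)*(-1/4)*26)*(-33) = (-16 - 13/12)*(-33) = -205/12*(-33) = 2255/4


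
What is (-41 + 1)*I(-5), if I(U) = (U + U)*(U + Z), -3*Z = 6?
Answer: -2800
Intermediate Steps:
Z = -2 (Z = -⅓*6 = -2)
I(U) = 2*U*(-2 + U) (I(U) = (U + U)*(U - 2) = (2*U)*(-2 + U) = 2*U*(-2 + U))
(-41 + 1)*I(-5) = (-41 + 1)*(2*(-5)*(-2 - 5)) = -80*(-5)*(-7) = -40*70 = -2800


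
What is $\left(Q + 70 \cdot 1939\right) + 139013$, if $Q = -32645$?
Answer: $242098$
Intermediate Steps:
$\left(Q + 70 \cdot 1939\right) + 139013 = \left(-32645 + 70 \cdot 1939\right) + 139013 = \left(-32645 + 135730\right) + 139013 = 103085 + 139013 = 242098$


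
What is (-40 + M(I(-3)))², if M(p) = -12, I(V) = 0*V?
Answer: 2704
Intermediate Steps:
I(V) = 0
(-40 + M(I(-3)))² = (-40 - 12)² = (-52)² = 2704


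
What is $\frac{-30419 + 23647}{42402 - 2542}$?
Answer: $- \frac{1693}{9965} \approx -0.16989$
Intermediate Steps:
$\frac{-30419 + 23647}{42402 - 2542} = - \frac{6772}{39860} = \left(-6772\right) \frac{1}{39860} = - \frac{1693}{9965}$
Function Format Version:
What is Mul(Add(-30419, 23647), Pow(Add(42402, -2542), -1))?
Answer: Rational(-1693, 9965) ≈ -0.16989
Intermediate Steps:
Mul(Add(-30419, 23647), Pow(Add(42402, -2542), -1)) = Mul(-6772, Pow(39860, -1)) = Mul(-6772, Rational(1, 39860)) = Rational(-1693, 9965)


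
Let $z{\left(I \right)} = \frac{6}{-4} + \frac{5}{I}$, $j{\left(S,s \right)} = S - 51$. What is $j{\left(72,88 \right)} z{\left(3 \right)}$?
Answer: $\frac{7}{2} \approx 3.5$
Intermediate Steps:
$j{\left(S,s \right)} = -51 + S$
$z{\left(I \right)} = - \frac{3}{2} + \frac{5}{I}$ ($z{\left(I \right)} = 6 \left(- \frac{1}{4}\right) + \frac{5}{I} = - \frac{3}{2} + \frac{5}{I}$)
$j{\left(72,88 \right)} z{\left(3 \right)} = \left(-51 + 72\right) \left(- \frac{3}{2} + \frac{5}{3}\right) = 21 \left(- \frac{3}{2} + 5 \cdot \frac{1}{3}\right) = 21 \left(- \frac{3}{2} + \frac{5}{3}\right) = 21 \cdot \frac{1}{6} = \frac{7}{2}$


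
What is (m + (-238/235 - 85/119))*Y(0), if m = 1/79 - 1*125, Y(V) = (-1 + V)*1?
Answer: 16467169/129955 ≈ 126.71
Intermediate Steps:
Y(V) = -1 + V
m = -9874/79 (m = 1/79 - 125 = -9874/79 ≈ -124.99)
(m + (-238/235 - 85/119))*Y(0) = (-9874/79 + (-238/235 - 85/119))*(-1 + 0) = (-9874/79 + (-238*1/235 - 85*1/119))*(-1) = (-9874/79 + (-238/235 - 5/7))*(-1) = (-9874/79 - 2841/1645)*(-1) = -16467169/129955*(-1) = 16467169/129955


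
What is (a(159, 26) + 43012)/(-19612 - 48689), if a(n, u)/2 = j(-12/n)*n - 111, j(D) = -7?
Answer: -40564/68301 ≈ -0.59390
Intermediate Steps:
a(n, u) = -222 - 14*n (a(n, u) = 2*(-7*n - 111) = 2*(-111 - 7*n) = -222 - 14*n)
(a(159, 26) + 43012)/(-19612 - 48689) = ((-222 - 14*159) + 43012)/(-19612 - 48689) = ((-222 - 2226) + 43012)/(-68301) = (-2448 + 43012)*(-1/68301) = 40564*(-1/68301) = -40564/68301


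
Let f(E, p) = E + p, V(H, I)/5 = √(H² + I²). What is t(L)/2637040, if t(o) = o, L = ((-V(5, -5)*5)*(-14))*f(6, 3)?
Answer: 225*√2/37672 ≈ 0.0084465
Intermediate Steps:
V(H, I) = 5*√(H² + I²)
L = 15750*√2 (L = ((-5*√(5² + (-5)²)*5)*(-14))*(6 + 3) = ((-5*√(25 + 25)*5)*(-14))*9 = ((-5*√50*5)*(-14))*9 = ((-5*5*√2*5)*(-14))*9 = ((-25*√2*5)*(-14))*9 = (-125*√2*(-14))*9 = (1750*√2)*9 = 15750*√2 ≈ 22274.)
t(L)/2637040 = (15750*√2)/2637040 = (15750*√2)*(1/2637040) = 225*√2/37672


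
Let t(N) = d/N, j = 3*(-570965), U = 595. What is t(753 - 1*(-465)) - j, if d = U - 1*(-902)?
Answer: 695435869/406 ≈ 1.7129e+6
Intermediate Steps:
j = -1712895
d = 1497 (d = 595 - 1*(-902) = 595 + 902 = 1497)
t(N) = 1497/N
t(753 - 1*(-465)) - j = 1497/(753 - 1*(-465)) - 1*(-1712895) = 1497/(753 + 465) + 1712895 = 1497/1218 + 1712895 = 1497*(1/1218) + 1712895 = 499/406 + 1712895 = 695435869/406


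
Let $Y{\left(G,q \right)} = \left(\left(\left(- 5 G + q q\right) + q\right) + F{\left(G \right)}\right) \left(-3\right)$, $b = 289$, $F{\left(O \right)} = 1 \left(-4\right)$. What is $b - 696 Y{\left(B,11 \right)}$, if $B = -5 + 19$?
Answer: $121393$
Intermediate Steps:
$F{\left(O \right)} = -4$
$B = 14$
$Y{\left(G,q \right)} = 12 - 3 q - 3 q^{2} + 15 G$ ($Y{\left(G,q \right)} = \left(\left(\left(- 5 G + q q\right) + q\right) - 4\right) \left(-3\right) = \left(\left(\left(- 5 G + q^{2}\right) + q\right) - 4\right) \left(-3\right) = \left(\left(\left(q^{2} - 5 G\right) + q\right) - 4\right) \left(-3\right) = \left(\left(q + q^{2} - 5 G\right) - 4\right) \left(-3\right) = \left(-4 + q + q^{2} - 5 G\right) \left(-3\right) = 12 - 3 q - 3 q^{2} + 15 G$)
$b - 696 Y{\left(B,11 \right)} = 289 - 696 \left(12 - 33 - 3 \cdot 11^{2} + 15 \cdot 14\right) = 289 - 696 \left(12 - 33 - 363 + 210\right) = 289 - -121104 = 289 + 121104 = 121393$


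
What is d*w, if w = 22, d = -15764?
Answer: -346808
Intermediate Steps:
d*w = -15764*22 = -346808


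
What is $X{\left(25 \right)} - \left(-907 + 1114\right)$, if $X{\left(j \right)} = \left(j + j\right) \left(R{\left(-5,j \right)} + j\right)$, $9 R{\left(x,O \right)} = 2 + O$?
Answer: $1193$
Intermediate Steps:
$R{\left(x,O \right)} = \frac{2}{9} + \frac{O}{9}$ ($R{\left(x,O \right)} = \frac{2 + O}{9} = \frac{2}{9} + \frac{O}{9}$)
$X{\left(j \right)} = 2 j \left(\frac{2}{9} + \frac{10 j}{9}\right)$ ($X{\left(j \right)} = \left(j + j\right) \left(\left(\frac{2}{9} + \frac{j}{9}\right) + j\right) = 2 j \left(\frac{2}{9} + \frac{10 j}{9}\right)$)
$X{\left(25 \right)} - \left(-907 + 1114\right) = \frac{4}{9} \cdot 25 \left(1 + 5 \cdot 25\right) - \left(-907 + 1114\right) = \frac{4}{9} \cdot 25 \left(1 + 125\right) - 207 = \frac{4}{9} \cdot 25 \cdot 126 - 207 = 1400 - 207 = 1193$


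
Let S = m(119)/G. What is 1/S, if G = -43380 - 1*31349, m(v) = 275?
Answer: -74729/275 ≈ -271.74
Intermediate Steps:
G = -74729 (G = -43380 - 31349 = -74729)
S = -275/74729 (S = 275/(-74729) = 275*(-1/74729) = -275/74729 ≈ -0.0036800)
1/S = 1/(-275/74729) = -74729/275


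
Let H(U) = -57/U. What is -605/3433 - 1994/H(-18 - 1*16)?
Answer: -232778153/195681 ≈ -1189.6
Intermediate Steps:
-605/3433 - 1994/H(-18 - 1*16) = -605/3433 - 1994/((-57/(-18 - 1*16))) = -605*1/3433 - 1994/((-57/(-18 - 16))) = -605/3433 - 1994/((-57/(-34))) = -605/3433 - 1994/((-57*(-1/34))) = -605/3433 - 1994/57/34 = -605/3433 - 1994*34/57 = -605/3433 - 67796/57 = -232778153/195681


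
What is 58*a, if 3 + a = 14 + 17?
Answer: 1624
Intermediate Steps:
a = 28 (a = -3 + (14 + 17) = -3 + 31 = 28)
58*a = 58*28 = 1624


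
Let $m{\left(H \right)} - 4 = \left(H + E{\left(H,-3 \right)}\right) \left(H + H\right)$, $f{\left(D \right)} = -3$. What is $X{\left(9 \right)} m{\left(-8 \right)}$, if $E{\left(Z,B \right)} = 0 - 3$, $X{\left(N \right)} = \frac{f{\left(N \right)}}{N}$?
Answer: $-60$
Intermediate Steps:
$X{\left(N \right)} = - \frac{3}{N}$
$E{\left(Z,B \right)} = -3$ ($E{\left(Z,B \right)} = 0 - 3 = -3$)
$m{\left(H \right)} = 4 + 2 H \left(-3 + H\right)$ ($m{\left(H \right)} = 4 + \left(H - 3\right) \left(H + H\right) = 4 + \left(-3 + H\right) 2 H = 4 + 2 H \left(-3 + H\right)$)
$X{\left(9 \right)} m{\left(-8 \right)} = - \frac{3}{9} \left(4 - -48 + 2 \left(-8\right)^{2}\right) = \left(-3\right) \frac{1}{9} \left(4 + 48 + 2 \cdot 64\right) = - \frac{4 + 48 + 128}{3} = \left(- \frac{1}{3}\right) 180 = -60$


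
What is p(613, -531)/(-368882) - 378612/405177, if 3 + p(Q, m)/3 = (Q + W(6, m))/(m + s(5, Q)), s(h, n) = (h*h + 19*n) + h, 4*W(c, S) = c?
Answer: -1037763727868457/1110606032375096 ≈ -0.93441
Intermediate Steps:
W(c, S) = c/4
s(h, n) = h + h**2 + 19*n (s(h, n) = (h**2 + 19*n) + h = h + h**2 + 19*n)
p(Q, m) = -9 + 3*(3/2 + Q)/(30 + m + 19*Q) (p(Q, m) = -9 + 3*((Q + (1/4)*6)/(m + (5 + 5**2 + 19*Q))) = -9 + 3*((Q + 3/2)/(m + (5 + 25 + 19*Q))) = -9 + 3*((3/2 + Q)/(m + (30 + 19*Q))) = -9 + 3*((3/2 + Q)/(30 + m + 19*Q)) = -9 + 3*(3/2 + Q)/(30 + m + 19*Q))
p(613, -531)/(-368882) - 378612/405177 = (3*(-177 - 112*613 - 6*(-531))/(2*(30 - 531 + 19*613)))/(-368882) - 378612/405177 = (3*(-177 - 68656 + 3186)/(2*(30 - 531 + 11647)))*(-1/368882) - 378612*1/405177 = ((3/2)*(-65647)/11146)*(-1/368882) - 126204/135059 = ((3/2)*(1/11146)*(-65647))*(-1/368882) - 126204/135059 = -196941/22292*(-1/368882) - 126204/135059 = 196941/8223117544 - 126204/135059 = -1037763727868457/1110606032375096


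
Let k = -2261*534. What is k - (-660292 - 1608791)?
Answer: 1061709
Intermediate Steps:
k = -1207374
k - (-660292 - 1608791) = -1207374 - (-660292 - 1608791) = -1207374 - 1*(-2269083) = -1207374 + 2269083 = 1061709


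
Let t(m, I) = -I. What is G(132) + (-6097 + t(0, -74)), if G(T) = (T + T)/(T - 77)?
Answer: -30091/5 ≈ -6018.2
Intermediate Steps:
G(T) = 2*T/(-77 + T) (G(T) = (2*T)/(-77 + T) = 2*T/(-77 + T))
G(132) + (-6097 + t(0, -74)) = 2*132/(-77 + 132) + (-6097 - 1*(-74)) = 2*132/55 + (-6097 + 74) = 2*132*(1/55) - 6023 = 24/5 - 6023 = -30091/5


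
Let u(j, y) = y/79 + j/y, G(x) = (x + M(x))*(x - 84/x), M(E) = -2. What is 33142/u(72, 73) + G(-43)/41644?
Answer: 342255682985713/19728053764 ≈ 17349.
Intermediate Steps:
G(x) = (-2 + x)*(x - 84/x) (G(x) = (x - 2)*(x - 84/x) = (-2 + x)*(x - 84/x))
u(j, y) = y/79 + j/y (u(j, y) = y*(1/79) + j/y = y/79 + j/y)
33142/u(72, 73) + G(-43)/41644 = 33142/((1/79)*73 + 72/73) + (-84 + (-43)**2 - 2*(-43) + 168/(-43))/41644 = 33142/(73/79 + 72*(1/73)) + (-84 + 1849 + 86 + 168*(-1/43))*(1/41644) = 33142/(73/79 + 72/73) + (-84 + 1849 + 86 - 168/43)*(1/41644) = 33142/(11017/5767) + (79425/43)*(1/41644) = 33142*(5767/11017) + 79425/1790692 = 191129914/11017 + 79425/1790692 = 342255682985713/19728053764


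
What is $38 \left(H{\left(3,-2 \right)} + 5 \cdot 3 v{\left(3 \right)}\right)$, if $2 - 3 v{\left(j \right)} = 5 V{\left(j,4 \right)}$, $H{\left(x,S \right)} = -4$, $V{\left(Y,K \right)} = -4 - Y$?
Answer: $6878$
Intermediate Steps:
$v{\left(j \right)} = \frac{22}{3} + \frac{5 j}{3}$ ($v{\left(j \right)} = \frac{2}{3} - \frac{5 \left(-4 - j\right)}{3} = \frac{2}{3} - \frac{-20 - 5 j}{3} = \frac{2}{3} + \left(\frac{20}{3} + \frac{5 j}{3}\right) = \frac{22}{3} + \frac{5 j}{3}$)
$38 \left(H{\left(3,-2 \right)} + 5 \cdot 3 v{\left(3 \right)}\right) = 38 \left(-4 + 5 \cdot 3 \left(\frac{22}{3} + \frac{5}{3} \cdot 3\right)\right) = 38 \left(-4 + 15 \left(\frac{22}{3} + 5\right)\right) = 38 \left(-4 + 15 \cdot \frac{37}{3}\right) = 38 \left(-4 + 185\right) = 38 \cdot 181 = 6878$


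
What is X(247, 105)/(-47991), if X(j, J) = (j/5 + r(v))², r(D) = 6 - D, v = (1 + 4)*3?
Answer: -40804/1199775 ≈ -0.034010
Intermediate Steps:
v = 15 (v = 5*3 = 15)
X(j, J) = (-9 + j/5)² (X(j, J) = (j/5 + (6 - 1*15))² = (j*(⅕) + (6 - 15))² = (j/5 - 9)² = (-9 + j/5)²)
X(247, 105)/(-47991) = ((-45 + 247)²/25)/(-47991) = ((1/25)*202²)*(-1/47991) = ((1/25)*40804)*(-1/47991) = (40804/25)*(-1/47991) = -40804/1199775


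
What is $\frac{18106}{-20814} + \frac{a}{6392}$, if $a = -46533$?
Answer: $- \frac{542135707}{66521544} \approx -8.1498$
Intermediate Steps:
$\frac{18106}{-20814} + \frac{a}{6392} = \frac{18106}{-20814} - \frac{46533}{6392} = 18106 \left(- \frac{1}{20814}\right) - \frac{46533}{6392} = - \frac{9053}{10407} - \frac{46533}{6392} = - \frac{542135707}{66521544}$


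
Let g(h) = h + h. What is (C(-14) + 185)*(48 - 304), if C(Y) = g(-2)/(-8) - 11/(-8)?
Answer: -47840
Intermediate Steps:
g(h) = 2*h
C(Y) = 15/8 (C(Y) = (2*(-2))/(-8) - 11/(-8) = -4*(-⅛) - 11*(-⅛) = ½ + 11/8 = 15/8)
(C(-14) + 185)*(48 - 304) = (15/8 + 185)*(48 - 304) = (1495/8)*(-256) = -47840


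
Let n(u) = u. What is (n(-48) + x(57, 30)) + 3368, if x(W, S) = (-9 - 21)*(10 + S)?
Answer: 2120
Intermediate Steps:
x(W, S) = -300 - 30*S (x(W, S) = -30*(10 + S) = -300 - 30*S)
(n(-48) + x(57, 30)) + 3368 = (-48 + (-300 - 30*30)) + 3368 = (-48 + (-300 - 900)) + 3368 = (-48 - 1200) + 3368 = -1248 + 3368 = 2120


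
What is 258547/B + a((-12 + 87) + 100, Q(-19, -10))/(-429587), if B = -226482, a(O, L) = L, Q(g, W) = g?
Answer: -111064126931/97293722934 ≈ -1.1415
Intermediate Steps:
258547/B + a((-12 + 87) + 100, Q(-19, -10))/(-429587) = 258547/(-226482) - 19/(-429587) = 258547*(-1/226482) - 19*(-1/429587) = -258547/226482 + 19/429587 = -111064126931/97293722934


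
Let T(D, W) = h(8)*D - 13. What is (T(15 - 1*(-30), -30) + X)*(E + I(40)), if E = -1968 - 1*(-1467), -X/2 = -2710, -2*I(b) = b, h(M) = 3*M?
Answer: -3379727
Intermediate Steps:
T(D, W) = -13 + 24*D (T(D, W) = (3*8)*D - 13 = 24*D - 13 = -13 + 24*D)
I(b) = -b/2
X = 5420 (X = -2*(-2710) = 5420)
E = -501 (E = -1968 + 1467 = -501)
(T(15 - 1*(-30), -30) + X)*(E + I(40)) = ((-13 + 24*(15 - 1*(-30))) + 5420)*(-501 - ½*40) = ((-13 + 24*(15 + 30)) + 5420)*(-501 - 20) = ((-13 + 24*45) + 5420)*(-521) = ((-13 + 1080) + 5420)*(-521) = (1067 + 5420)*(-521) = 6487*(-521) = -3379727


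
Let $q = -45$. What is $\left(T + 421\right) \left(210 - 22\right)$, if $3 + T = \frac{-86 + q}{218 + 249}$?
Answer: $\frac{36674100}{467} \approx 78531.0$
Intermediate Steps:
$T = - \frac{1532}{467}$ ($T = -3 + \frac{-86 - 45}{218 + 249} = -3 - \frac{131}{467} = - \frac{1532}{467} \approx -3.2805$)
$\left(T + 421\right) \left(210 - 22\right) = \left(- \frac{1532}{467} + 421\right) \left(210 - 22\right) = \frac{195075}{467} \cdot 188 = \frac{36674100}{467}$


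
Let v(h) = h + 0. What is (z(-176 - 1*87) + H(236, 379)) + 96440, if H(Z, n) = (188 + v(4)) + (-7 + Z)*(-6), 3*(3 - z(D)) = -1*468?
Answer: 95417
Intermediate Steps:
v(h) = h
z(D) = 159 (z(D) = 3 - (-1)*468/3 = 3 - ⅓*(-468) = 3 + 156 = 159)
H(Z, n) = 234 - 6*Z (H(Z, n) = (188 + 4) + (-7 + Z)*(-6) = 192 + (42 - 6*Z) = 234 - 6*Z)
(z(-176 - 1*87) + H(236, 379)) + 96440 = (159 + (234 - 6*236)) + 96440 = (159 + (234 - 1416)) + 96440 = (159 - 1182) + 96440 = -1023 + 96440 = 95417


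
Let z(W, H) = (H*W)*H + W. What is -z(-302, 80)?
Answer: 1933102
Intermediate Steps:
z(W, H) = W + W*H**2 (z(W, H) = W*H**2 + W = W + W*H**2)
-z(-302, 80) = -(-302)*(1 + 80**2) = -(-302)*(1 + 6400) = -(-302)*6401 = -1*(-1933102) = 1933102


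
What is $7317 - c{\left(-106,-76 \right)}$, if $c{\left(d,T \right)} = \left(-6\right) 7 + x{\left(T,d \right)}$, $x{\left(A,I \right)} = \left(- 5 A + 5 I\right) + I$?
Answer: $7615$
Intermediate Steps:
$x{\left(A,I \right)} = - 5 A + 6 I$
$c{\left(d,T \right)} = -42 - 5 T + 6 d$ ($c{\left(d,T \right)} = \left(-6\right) 7 - \left(- 6 d + 5 T\right) = -42 - \left(- 6 d + 5 T\right) = -42 - 5 T + 6 d$)
$7317 - c{\left(-106,-76 \right)} = 7317 - \left(-42 - -380 + 6 \left(-106\right)\right) = 7317 - \left(-42 + 380 - 636\right) = 7317 - -298 = 7317 + 298 = 7615$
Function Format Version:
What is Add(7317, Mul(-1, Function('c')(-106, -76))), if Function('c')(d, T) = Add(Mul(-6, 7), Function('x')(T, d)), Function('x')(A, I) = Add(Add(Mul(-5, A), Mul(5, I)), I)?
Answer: 7615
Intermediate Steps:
Function('x')(A, I) = Add(Mul(-5, A), Mul(6, I))
Function('c')(d, T) = Add(-42, Mul(-5, T), Mul(6, d)) (Function('c')(d, T) = Add(Mul(-6, 7), Add(Mul(-5, T), Mul(6, d))) = Add(-42, Add(Mul(-5, T), Mul(6, d))) = Add(-42, Mul(-5, T), Mul(6, d)))
Add(7317, Mul(-1, Function('c')(-106, -76))) = Add(7317, Mul(-1, Add(-42, Mul(-5, -76), Mul(6, -106)))) = Add(7317, Mul(-1, Add(-42, 380, -636))) = Add(7317, Mul(-1, -298)) = Add(7317, 298) = 7615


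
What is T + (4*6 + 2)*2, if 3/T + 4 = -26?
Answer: 519/10 ≈ 51.900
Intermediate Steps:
T = -⅒ (T = 3/(-4 - 26) = 3/(-30) = 3*(-1/30) = -⅒ ≈ -0.10000)
T + (4*6 + 2)*2 = -⅒ + (4*6 + 2)*2 = -⅒ + (24 + 2)*2 = -⅒ + 26*2 = -⅒ + 52 = 519/10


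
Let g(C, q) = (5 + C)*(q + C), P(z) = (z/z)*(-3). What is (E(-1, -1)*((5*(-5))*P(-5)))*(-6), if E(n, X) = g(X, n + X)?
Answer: 5400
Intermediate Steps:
P(z) = -3 (P(z) = 1*(-3) = -3)
g(C, q) = (5 + C)*(C + q)
E(n, X) = X² + 5*n + 10*X + X*(X + n) (E(n, X) = X² + 5*X + 5*(n + X) + X*(n + X) = X² + 5*X + 5*(X + n) + X*(X + n) = X² + 5*X + (5*X + 5*n) + X*(X + n) = X² + 5*n + 10*X + X*(X + n))
(E(-1, -1)*((5*(-5))*P(-5)))*(-6) = (((-1)² + 5*(-1) + 10*(-1) - (-1 - 1))*((5*(-5))*(-3)))*(-6) = ((1 - 5 - 10 - 1*(-2))*(-25*(-3)))*(-6) = ((1 - 5 - 10 + 2)*75)*(-6) = -12*75*(-6) = -900*(-6) = 5400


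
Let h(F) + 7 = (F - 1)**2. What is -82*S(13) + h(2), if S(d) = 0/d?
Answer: -6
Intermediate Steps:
h(F) = -7 + (-1 + F)**2 (h(F) = -7 + (F - 1)**2 = -7 + (-1 + F)**2)
S(d) = 0
-82*S(13) + h(2) = -82*0 + (-7 + (-1 + 2)**2) = 0 + (-7 + 1**2) = 0 + (-7 + 1) = 0 - 6 = -6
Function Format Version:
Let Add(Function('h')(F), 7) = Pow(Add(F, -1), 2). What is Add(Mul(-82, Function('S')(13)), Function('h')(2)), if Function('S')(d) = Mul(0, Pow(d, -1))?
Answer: -6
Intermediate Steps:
Function('h')(F) = Add(-7, Pow(Add(-1, F), 2)) (Function('h')(F) = Add(-7, Pow(Add(F, -1), 2)) = Add(-7, Pow(Add(-1, F), 2)))
Function('S')(d) = 0
Add(Mul(-82, Function('S')(13)), Function('h')(2)) = Add(Mul(-82, 0), Add(-7, Pow(Add(-1, 2), 2))) = Add(0, Add(-7, Pow(1, 2))) = Add(0, Add(-7, 1)) = Add(0, -6) = -6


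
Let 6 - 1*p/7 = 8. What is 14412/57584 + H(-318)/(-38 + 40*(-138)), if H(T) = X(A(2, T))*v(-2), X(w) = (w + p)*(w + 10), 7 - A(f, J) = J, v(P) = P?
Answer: 1509859997/40006484 ≈ 37.740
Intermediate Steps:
p = -14 (p = 42 - 7*8 = 42 - 56 = -14)
A(f, J) = 7 - J
X(w) = (-14 + w)*(10 + w) (X(w) = (w - 14)*(w + 10) = (-14 + w)*(10 + w))
H(T) = 336 - 8*T - 2*(7 - T)**2 (H(T) = (-140 + (7 - T)**2 - 4*(7 - T))*(-2) = (-140 + (7 - T)**2 + (-28 + 4*T))*(-2) = (-168 + (7 - T)**2 + 4*T)*(-2) = 336 - 8*T - 2*(7 - T)**2)
14412/57584 + H(-318)/(-38 + 40*(-138)) = 14412/57584 + (238 - 2*(-318)**2 + 20*(-318))/(-38 + 40*(-138)) = 14412*(1/57584) + (238 - 2*101124 - 6360)/(-38 - 5520) = 3603/14396 + (238 - 202248 - 6360)/(-5558) = 3603/14396 - 208370*(-1/5558) = 3603/14396 + 104185/2779 = 1509859997/40006484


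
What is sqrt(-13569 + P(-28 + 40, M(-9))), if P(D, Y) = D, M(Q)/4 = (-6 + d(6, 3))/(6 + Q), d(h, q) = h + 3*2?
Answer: I*sqrt(13557) ≈ 116.43*I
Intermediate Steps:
d(h, q) = 6 + h (d(h, q) = h + 6 = 6 + h)
M(Q) = 24/(6 + Q) (M(Q) = 4*((-6 + (6 + 6))/(6 + Q)) = 4*((-6 + 12)/(6 + Q)) = 4*(6/(6 + Q)) = 24/(6 + Q))
sqrt(-13569 + P(-28 + 40, M(-9))) = sqrt(-13569 + (-28 + 40)) = sqrt(-13569 + 12) = sqrt(-13557) = I*sqrt(13557)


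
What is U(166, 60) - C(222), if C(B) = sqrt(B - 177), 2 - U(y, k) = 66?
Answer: -64 - 3*sqrt(5) ≈ -70.708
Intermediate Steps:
U(y, k) = -64 (U(y, k) = 2 - 1*66 = 2 - 66 = -64)
C(B) = sqrt(-177 + B)
U(166, 60) - C(222) = -64 - sqrt(-177 + 222) = -64 - sqrt(45) = -64 - 3*sqrt(5)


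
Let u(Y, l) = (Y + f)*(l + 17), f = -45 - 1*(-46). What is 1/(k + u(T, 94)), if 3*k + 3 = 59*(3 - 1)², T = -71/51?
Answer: 51/1741 ≈ 0.029294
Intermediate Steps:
T = -71/51 (T = -71*1/51 = -71/51 ≈ -1.3922)
f = 1 (f = -45 + 46 = 1)
u(Y, l) = (1 + Y)*(17 + l) (u(Y, l) = (Y + 1)*(l + 17) = (1 + Y)*(17 + l))
k = 233/3 (k = -1 + (59*(3 - 1)²)/3 = -1 + (59*2²)/3 = -1 + (59*4)/3 = -1 + (⅓)*236 = -1 + 236/3 = 233/3 ≈ 77.667)
1/(k + u(T, 94)) = 1/(233/3 + (17 + 94 + 17*(-71/51) - 71/51*94)) = 1/(233/3 + (17 + 94 - 71/3 - 6674/51)) = 1/(233/3 - 740/17) = 1/(1741/51) = 51/1741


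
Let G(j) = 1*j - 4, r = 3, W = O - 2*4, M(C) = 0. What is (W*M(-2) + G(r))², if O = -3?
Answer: 1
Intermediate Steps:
W = -11 (W = -3 - 2*4 = -3 - 8 = -11)
G(j) = -4 + j (G(j) = j - 4 = -4 + j)
(W*M(-2) + G(r))² = (-11*0 + (-4 + 3))² = (0 - 1)² = (-1)² = 1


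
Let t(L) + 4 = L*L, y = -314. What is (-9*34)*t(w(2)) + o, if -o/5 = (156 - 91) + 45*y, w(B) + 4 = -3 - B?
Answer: 46763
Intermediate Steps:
w(B) = -7 - B (w(B) = -4 + (-3 - B) = -7 - B)
t(L) = -4 + L**2 (t(L) = -4 + L*L = -4 + L**2)
o = 70325 (o = -5*((156 - 91) + 45*(-314)) = -5*(65 - 14130) = -5*(-14065) = 70325)
(-9*34)*t(w(2)) + o = (-9*34)*(-4 + (-7 - 1*2)**2) + 70325 = -306*(-4 + (-7 - 2)**2) + 70325 = -306*(-4 + (-9)**2) + 70325 = -306*(-4 + 81) + 70325 = -306*77 + 70325 = -23562 + 70325 = 46763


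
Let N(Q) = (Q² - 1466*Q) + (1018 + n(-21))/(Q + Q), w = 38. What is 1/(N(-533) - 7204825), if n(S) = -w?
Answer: -533/3272278304 ≈ -1.6288e-7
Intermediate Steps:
n(S) = -38 (n(S) = -1*38 = -38)
N(Q) = Q² - 1466*Q + 490/Q (N(Q) = (Q² - 1466*Q) + (1018 - 38)/(Q + Q) = (Q² - 1466*Q) + 980/((2*Q)) = (Q² - 1466*Q) + 980*(1/(2*Q)) = (Q² - 1466*Q) + 490/Q = Q² - 1466*Q + 490/Q)
1/(N(-533) - 7204825) = 1/((490 + (-533)²*(-1466 - 533))/(-533) - 7204825) = 1/(-(490 + 284089*(-1999))/533 - 7204825) = 1/(-(490 - 567893911)/533 - 7204825) = 1/(-1/533*(-567893421) - 7204825) = 1/(567893421/533 - 7204825) = 1/(-3272278304/533) = -533/3272278304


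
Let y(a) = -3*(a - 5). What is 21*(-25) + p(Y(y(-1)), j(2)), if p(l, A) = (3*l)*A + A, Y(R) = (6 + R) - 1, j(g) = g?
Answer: -385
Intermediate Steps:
y(a) = 15 - 3*a (y(a) = -3*(-5 + a) = 15 - 3*a)
Y(R) = 5 + R
p(l, A) = A + 3*A*l (p(l, A) = 3*A*l + A = A + 3*A*l)
21*(-25) + p(Y(y(-1)), j(2)) = 21*(-25) + 2*(1 + 3*(5 + (15 - 3*(-1)))) = -525 + 2*(1 + 3*(5 + (15 + 3))) = -525 + 2*(1 + 3*(5 + 18)) = -525 + 2*(1 + 3*23) = -525 + 2*(1 + 69) = -525 + 2*70 = -525 + 140 = -385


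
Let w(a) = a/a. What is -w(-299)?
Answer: -1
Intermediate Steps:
w(a) = 1
-w(-299) = -1*1 = -1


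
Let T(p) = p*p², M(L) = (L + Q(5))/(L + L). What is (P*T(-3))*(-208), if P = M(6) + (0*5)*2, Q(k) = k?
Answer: 5148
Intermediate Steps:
M(L) = (5 + L)/(2*L) (M(L) = (L + 5)/(L + L) = (5 + L)/((2*L)) = (5 + L)*(1/(2*L)) = (5 + L)/(2*L))
P = 11/12 (P = (½)*(5 + 6)/6 + (0*5)*2 = (½)*(⅙)*11 + 0*2 = 11/12 + 0 = 11/12 ≈ 0.91667)
T(p) = p³
(P*T(-3))*(-208) = ((11/12)*(-3)³)*(-208) = ((11/12)*(-27))*(-208) = -99/4*(-208) = 5148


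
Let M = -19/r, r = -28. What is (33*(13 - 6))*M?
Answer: 627/4 ≈ 156.75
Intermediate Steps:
M = 19/28 (M = -19/(-28) = -19*(-1/28) = 19/28 ≈ 0.67857)
(33*(13 - 6))*M = (33*(13 - 6))*(19/28) = (33*7)*(19/28) = 231*(19/28) = 627/4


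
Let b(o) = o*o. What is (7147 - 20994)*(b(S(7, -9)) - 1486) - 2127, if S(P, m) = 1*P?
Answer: 19896012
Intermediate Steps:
S(P, m) = P
b(o) = o²
(7147 - 20994)*(b(S(7, -9)) - 1486) - 2127 = (7147 - 20994)*(7² - 1486) - 2127 = -13847*(49 - 1486) - 2127 = -13847*(-1437) - 2127 = 19898139 - 2127 = 19896012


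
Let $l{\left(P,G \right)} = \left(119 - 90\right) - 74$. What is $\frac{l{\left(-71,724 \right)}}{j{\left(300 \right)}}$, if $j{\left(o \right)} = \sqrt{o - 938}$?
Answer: $\frac{45 i \sqrt{638}}{638} \approx 1.7816 i$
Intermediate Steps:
$j{\left(o \right)} = \sqrt{-938 + o}$
$l{\left(P,G \right)} = -45$ ($l{\left(P,G \right)} = 29 - 74 = -45$)
$\frac{l{\left(-71,724 \right)}}{j{\left(300 \right)}} = - \frac{45}{\sqrt{-938 + 300}} = - \frac{45}{\sqrt{-638}} = - \frac{45}{i \sqrt{638}} = - 45 \left(- \frac{i \sqrt{638}}{638}\right) = \frac{45 i \sqrt{638}}{638}$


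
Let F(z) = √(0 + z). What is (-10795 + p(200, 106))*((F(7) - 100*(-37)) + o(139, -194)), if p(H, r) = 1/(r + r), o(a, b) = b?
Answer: -4011808867/106 - 2288539*√7/212 ≈ -3.7876e+7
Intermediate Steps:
F(z) = √z
p(H, r) = 1/(2*r)
(-10795 + p(200, 106))*((F(7) - 100*(-37)) + o(139, -194)) = (-10795 + (½)/106)*((√7 - 100*(-37)) - 194) = (-10795 + (½)*(1/106))*((√7 + 3700) - 194) = (-10795 + 1/212)*((3700 + √7) - 194) = -2288539*(3506 + √7)/212 = -4011808867/106 - 2288539*√7/212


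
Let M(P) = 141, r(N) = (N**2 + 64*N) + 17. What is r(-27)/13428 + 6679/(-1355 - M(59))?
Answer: -22788671/5022072 ≈ -4.5377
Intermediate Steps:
r(N) = 17 + N**2 + 64*N
r(-27)/13428 + 6679/(-1355 - M(59)) = (17 + (-27)**2 + 64*(-27))/13428 + 6679/(-1355 - 1*141) = (17 + 729 - 1728)*(1/13428) + 6679/(-1355 - 141) = -982*1/13428 + 6679/(-1496) = -491/6714 + 6679*(-1/1496) = -491/6714 - 6679/1496 = -22788671/5022072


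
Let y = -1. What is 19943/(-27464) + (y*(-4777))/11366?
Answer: -47738305/156077912 ≈ -0.30586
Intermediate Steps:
19943/(-27464) + (y*(-4777))/11366 = 19943/(-27464) - 1*(-4777)/11366 = 19943*(-1/27464) + 4777*(1/11366) = -19943/27464 + 4777/11366 = -47738305/156077912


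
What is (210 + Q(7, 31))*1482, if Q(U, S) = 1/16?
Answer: 2490501/8 ≈ 3.1131e+5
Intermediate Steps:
Q(U, S) = 1/16
(210 + Q(7, 31))*1482 = (210 + 1/16)*1482 = (3361/16)*1482 = 2490501/8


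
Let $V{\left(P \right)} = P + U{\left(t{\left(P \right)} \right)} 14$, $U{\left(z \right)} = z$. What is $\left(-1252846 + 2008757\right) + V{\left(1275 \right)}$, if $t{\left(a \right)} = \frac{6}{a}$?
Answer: $\frac{321804078}{425} \approx 7.5719 \cdot 10^{5}$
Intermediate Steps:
$V{\left(P \right)} = P + \frac{84}{P}$ ($V{\left(P \right)} = P + \frac{6}{P} 14 = P + \frac{84}{P}$)
$\left(-1252846 + 2008757\right) + V{\left(1275 \right)} = \left(-1252846 + 2008757\right) + \left(1275 + \frac{84}{1275}\right) = 755911 + \left(1275 + 84 \cdot \frac{1}{1275}\right) = 755911 + \left(1275 + \frac{28}{425}\right) = 755911 + \frac{541903}{425} = \frac{321804078}{425}$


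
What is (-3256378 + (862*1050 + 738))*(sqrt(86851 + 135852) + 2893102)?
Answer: -6800351975080 - 2350540*sqrt(222703) ≈ -6.8015e+12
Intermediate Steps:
(-3256378 + (862*1050 + 738))*(sqrt(86851 + 135852) + 2893102) = (-3256378 + (905100 + 738))*(sqrt(222703) + 2893102) = (-3256378 + 905838)*(2893102 + sqrt(222703)) = -2350540*(2893102 + sqrt(222703)) = -6800351975080 - 2350540*sqrt(222703)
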